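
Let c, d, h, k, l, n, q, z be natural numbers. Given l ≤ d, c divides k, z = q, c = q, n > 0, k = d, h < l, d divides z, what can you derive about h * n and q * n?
h * n < q * n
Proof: z = q and d divides z, so d divides q. c = q and c divides k, so q divides k. Since k = d, q divides d. Since d divides q, d = q. h < l and l ≤ d, so h < d. Because d = q, h < q. Combining with n > 0, by multiplying by a positive, h * n < q * n.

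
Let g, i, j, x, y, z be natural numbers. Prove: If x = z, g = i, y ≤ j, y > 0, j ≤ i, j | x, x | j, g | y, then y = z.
g = i and g | y, therefore i | y. y > 0, so i ≤ y. From j ≤ i, j ≤ y. Since y ≤ j, y = j. j | x and x | j, hence j = x. Since y = j, y = x. Since x = z, y = z.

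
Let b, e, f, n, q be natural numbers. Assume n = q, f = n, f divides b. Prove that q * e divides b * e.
From f = n and n = q, f = q. f divides b, so q divides b. Then q * e divides b * e.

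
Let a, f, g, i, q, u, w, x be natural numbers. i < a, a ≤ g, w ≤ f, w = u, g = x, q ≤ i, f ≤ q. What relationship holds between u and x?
u < x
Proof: w = u and w ≤ f, thus u ≤ f. f ≤ q and q ≤ i, so f ≤ i. Since i < a, f < a. Since a ≤ g, f < g. Since u ≤ f, u < g. g = x, so u < x.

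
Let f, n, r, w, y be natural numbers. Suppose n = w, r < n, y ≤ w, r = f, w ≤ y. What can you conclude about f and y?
f < y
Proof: w ≤ y and y ≤ w, so w = y. Since n = w, n = y. Because r < n, r < y. Since r = f, f < y.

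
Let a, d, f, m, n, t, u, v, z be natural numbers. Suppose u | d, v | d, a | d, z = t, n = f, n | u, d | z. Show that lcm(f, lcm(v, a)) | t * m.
Since n | u and u | d, n | d. n = f, so f | d. Because v | d and a | d, lcm(v, a) | d. f | d, so lcm(f, lcm(v, a)) | d. z = t and d | z, thus d | t. Since lcm(f, lcm(v, a)) | d, lcm(f, lcm(v, a)) | t. Then lcm(f, lcm(v, a)) | t * m.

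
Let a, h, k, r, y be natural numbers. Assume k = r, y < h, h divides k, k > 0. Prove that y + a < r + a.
Because h divides k and k > 0, h ≤ k. Since y < h, y < k. Since k = r, y < r. Then y + a < r + a.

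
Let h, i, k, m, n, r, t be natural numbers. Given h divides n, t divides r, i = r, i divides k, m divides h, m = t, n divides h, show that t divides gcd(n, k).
Because h divides n and n divides h, h = n. m = t and m divides h, thus t divides h. From h = n, t divides n. Since i = r and i divides k, r divides k. Since t divides r, t divides k. t divides n, so t divides gcd(n, k).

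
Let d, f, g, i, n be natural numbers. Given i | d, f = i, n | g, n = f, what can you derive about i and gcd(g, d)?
i | gcd(g, d)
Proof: n = f and f = i, therefore n = i. n | g, so i | g. Because i | d, i | gcd(g, d).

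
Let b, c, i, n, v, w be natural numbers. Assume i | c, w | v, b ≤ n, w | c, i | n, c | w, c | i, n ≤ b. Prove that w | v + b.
n ≤ b and b ≤ n, hence n = b. Since i | c and c | i, i = c. c | w and w | c, thus c = w. i = c, so i = w. i | n, so w | n. n = b, so w | b. Because w | v, w | v + b.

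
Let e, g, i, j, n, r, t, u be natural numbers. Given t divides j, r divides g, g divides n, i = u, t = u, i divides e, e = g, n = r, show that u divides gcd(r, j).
Since n = r and g divides n, g divides r. Since r divides g, g = r. e = g, so e = r. i = u and i divides e, so u divides e. Because e = r, u divides r. Because t = u and t divides j, u divides j. Because u divides r, u divides gcd(r, j).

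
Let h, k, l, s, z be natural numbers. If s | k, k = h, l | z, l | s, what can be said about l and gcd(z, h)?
l | gcd(z, h)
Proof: k = h and s | k, hence s | h. l | s, so l | h. Since l | z, l | gcd(z, h).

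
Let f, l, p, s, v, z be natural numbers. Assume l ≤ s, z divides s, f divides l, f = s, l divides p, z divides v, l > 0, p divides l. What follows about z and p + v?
z divides p + v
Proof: f = s and f divides l, therefore s divides l. Since l > 0, s ≤ l. l ≤ s, so s = l. l divides p and p divides l, thus l = p. s = l, so s = p. Since z divides s, z divides p. z divides v, so z divides p + v.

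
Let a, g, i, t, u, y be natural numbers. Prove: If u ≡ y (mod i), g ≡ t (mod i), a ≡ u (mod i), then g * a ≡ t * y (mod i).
From a ≡ u (mod i) and u ≡ y (mod i), a ≡ y (mod i). Since g ≡ t (mod i), by multiplying congruences, g * a ≡ t * y (mod i).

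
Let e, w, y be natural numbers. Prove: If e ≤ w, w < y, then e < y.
e ≤ w and w < y. By transitivity, e < y.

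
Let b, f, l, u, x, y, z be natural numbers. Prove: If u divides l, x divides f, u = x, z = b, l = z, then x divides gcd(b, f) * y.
l = z and z = b, so l = b. u = x and u divides l, therefore x divides l. l = b, so x divides b. x divides f, so x divides gcd(b, f). Then x divides gcd(b, f) * y.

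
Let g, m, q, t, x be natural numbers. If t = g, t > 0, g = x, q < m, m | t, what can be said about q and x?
q < x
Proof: t = g and g = x, thus t = x. Because m | t and t > 0, m ≤ t. Since q < m, q < t. t = x, so q < x.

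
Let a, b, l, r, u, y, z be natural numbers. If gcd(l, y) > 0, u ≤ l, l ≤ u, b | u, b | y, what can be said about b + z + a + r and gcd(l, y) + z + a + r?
b + z + a + r ≤ gcd(l, y) + z + a + r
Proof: u ≤ l and l ≤ u, therefore u = l. b | u, so b | l. b | y, so b | gcd(l, y). gcd(l, y) > 0, so b ≤ gcd(l, y). Then b + z ≤ gcd(l, y) + z. Then b + z + a ≤ gcd(l, y) + z + a. Then b + z + a + r ≤ gcd(l, y) + z + a + r.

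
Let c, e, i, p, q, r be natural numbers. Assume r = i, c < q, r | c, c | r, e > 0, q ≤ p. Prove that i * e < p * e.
c | r and r | c, thus c = r. r = i, so c = i. Because c < q, i < q. Since q ≤ p, i < p. Since e > 0, i * e < p * e.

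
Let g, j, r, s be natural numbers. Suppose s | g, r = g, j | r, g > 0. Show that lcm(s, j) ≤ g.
Because r = g and j | r, j | g. s | g, so lcm(s, j) | g. g > 0, so lcm(s, j) ≤ g.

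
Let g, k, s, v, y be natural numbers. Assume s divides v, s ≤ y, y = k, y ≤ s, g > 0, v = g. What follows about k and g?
k ≤ g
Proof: Since s ≤ y and y ≤ s, s = y. From y = k, s = k. v = g and s divides v, so s divides g. g > 0, so s ≤ g. Since s = k, k ≤ g.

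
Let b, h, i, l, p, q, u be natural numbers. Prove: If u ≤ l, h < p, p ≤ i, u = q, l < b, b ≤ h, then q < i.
u ≤ l and l < b, so u < b. Since h < p and p ≤ i, h < i. b ≤ h, so b < i. Since u < b, u < i. Since u = q, q < i.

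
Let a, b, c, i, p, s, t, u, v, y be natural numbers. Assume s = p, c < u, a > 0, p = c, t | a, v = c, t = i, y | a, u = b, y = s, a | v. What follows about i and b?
i < b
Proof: v = c and a | v, so a | c. Since s = p and p = c, s = c. Since y = s and y | a, s | a. Since s = c, c | a. Since a | c, a = c. t | a and a > 0, thus t ≤ a. Since t = i, i ≤ a. Since a = c, i ≤ c. u = b and c < u, so c < b. i ≤ c, so i < b.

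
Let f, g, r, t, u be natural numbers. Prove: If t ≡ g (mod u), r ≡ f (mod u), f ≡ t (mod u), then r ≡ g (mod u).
r ≡ f (mod u) and f ≡ t (mod u), thus r ≡ t (mod u). Since t ≡ g (mod u), r ≡ g (mod u).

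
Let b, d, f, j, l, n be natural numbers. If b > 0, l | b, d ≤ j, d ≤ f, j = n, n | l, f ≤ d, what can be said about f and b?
f ≤ b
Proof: d ≤ f and f ≤ d, hence d = f. j = n and d ≤ j, therefore d ≤ n. Since d = f, f ≤ n. n | l and l | b, hence n | b. b > 0, so n ≤ b. Because f ≤ n, f ≤ b.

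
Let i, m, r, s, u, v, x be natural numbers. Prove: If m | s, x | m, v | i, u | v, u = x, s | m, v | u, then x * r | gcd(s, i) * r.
m | s and s | m, hence m = s. Since x | m, x | s. Because v | u and u | v, v = u. Since u = x, v = x. v | i, so x | i. From x | s, x | gcd(s, i). Then x * r | gcd(s, i) * r.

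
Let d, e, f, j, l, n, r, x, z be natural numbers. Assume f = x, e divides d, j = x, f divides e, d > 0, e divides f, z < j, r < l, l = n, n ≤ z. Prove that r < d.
l = n and r < l, therefore r < n. Because j = x and z < j, z < x. Since n ≤ z, n < x. Since r < n, r < x. e divides f and f divides e, so e = f. Since f = x, e = x. Since e divides d, x divides d. d > 0, so x ≤ d. Since r < x, r < d.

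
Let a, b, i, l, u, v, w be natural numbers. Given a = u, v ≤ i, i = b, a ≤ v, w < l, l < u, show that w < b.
w < l and l < u, hence w < u. Since a = u and a ≤ v, u ≤ v. v ≤ i, so u ≤ i. i = b, so u ≤ b. Since w < u, w < b.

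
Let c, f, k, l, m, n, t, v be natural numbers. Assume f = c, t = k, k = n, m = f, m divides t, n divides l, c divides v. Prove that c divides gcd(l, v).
Because t = k and k = n, t = n. m = f and m divides t, hence f divides t. Since t = n, f divides n. Since f = c, c divides n. Since n divides l, c divides l. Because c divides v, c divides gcd(l, v).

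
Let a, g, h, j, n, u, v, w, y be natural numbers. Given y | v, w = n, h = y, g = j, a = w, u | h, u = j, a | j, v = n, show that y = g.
u = j and u | h, so j | h. h = y, so j | y. Since v = n and y | v, y | n. a = w and w = n, therefore a = n. Since a | j, n | j. Since y | n, y | j. From j | y, j = y. Because g = j, g = y. Then y = g.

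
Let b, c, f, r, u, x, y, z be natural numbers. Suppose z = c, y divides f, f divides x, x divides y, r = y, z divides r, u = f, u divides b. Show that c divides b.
f divides x and x divides y, therefore f divides y. Since y divides f, y = f. From r = y and z divides r, z divides y. From y = f, z divides f. u = f and u divides b, so f divides b. z divides f, so z divides b. z = c, so c divides b.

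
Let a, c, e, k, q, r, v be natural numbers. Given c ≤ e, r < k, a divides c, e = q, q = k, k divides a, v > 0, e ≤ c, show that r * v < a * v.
c ≤ e and e ≤ c, so c = e. From e = q and q = k, e = k. Since c = e, c = k. a divides c, so a divides k. Since k divides a, k = a. Because r < k, r < a. Because v > 0, by multiplying by a positive, r * v < a * v.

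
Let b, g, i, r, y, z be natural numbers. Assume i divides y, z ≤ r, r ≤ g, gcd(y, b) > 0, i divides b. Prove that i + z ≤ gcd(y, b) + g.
i divides y and i divides b, hence i divides gcd(y, b). Since gcd(y, b) > 0, i ≤ gcd(y, b). Because z ≤ r and r ≤ g, z ≤ g. i ≤ gcd(y, b), so i + z ≤ gcd(y, b) + g.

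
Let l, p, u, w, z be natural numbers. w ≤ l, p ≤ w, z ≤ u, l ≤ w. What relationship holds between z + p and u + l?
z + p ≤ u + l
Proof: w ≤ l and l ≤ w, thus w = l. Since p ≤ w, p ≤ l. z ≤ u, so z + p ≤ u + l.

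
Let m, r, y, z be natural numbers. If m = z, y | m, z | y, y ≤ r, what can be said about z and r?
z ≤ r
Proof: m = z and y | m, hence y | z. Since z | y, y = z. y ≤ r, so z ≤ r.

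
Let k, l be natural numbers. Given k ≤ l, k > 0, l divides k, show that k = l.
l divides k and k > 0, hence l ≤ k. k ≤ l, so k = l.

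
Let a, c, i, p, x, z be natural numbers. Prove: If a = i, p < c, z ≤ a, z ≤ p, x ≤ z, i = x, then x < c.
a = i and i = x, therefore a = x. Since z ≤ a, z ≤ x. Since x ≤ z, z = x. From z ≤ p and p < c, z < c. Since z = x, x < c.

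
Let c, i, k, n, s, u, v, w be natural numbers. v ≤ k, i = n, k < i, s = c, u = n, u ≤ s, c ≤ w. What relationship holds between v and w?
v < w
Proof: i = n and k < i, so k < n. From v ≤ k, v < n. From u = n and u ≤ s, n ≤ s. Since s = c, n ≤ c. Since c ≤ w, n ≤ w. Since v < n, v < w.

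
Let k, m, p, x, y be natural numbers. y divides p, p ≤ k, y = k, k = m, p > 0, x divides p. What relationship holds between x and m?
x divides m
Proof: From y divides p and p > 0, y ≤ p. From y = k, k ≤ p. p ≤ k, so p = k. k = m, so p = m. x divides p, so x divides m.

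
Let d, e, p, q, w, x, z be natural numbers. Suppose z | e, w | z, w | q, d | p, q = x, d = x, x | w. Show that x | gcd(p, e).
d = x and d | p, so x | p. q = x and w | q, so w | x. Since x | w, w = x. Since w | z and z | e, w | e. w = x, so x | e. x | p, so x | gcd(p, e).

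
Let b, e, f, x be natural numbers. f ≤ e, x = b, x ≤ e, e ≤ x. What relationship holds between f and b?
f ≤ b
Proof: e ≤ x and x ≤ e, therefore e = x. Since x = b, e = b. Because f ≤ e, f ≤ b.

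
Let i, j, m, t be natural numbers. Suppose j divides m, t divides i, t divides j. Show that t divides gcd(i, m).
t divides j and j divides m, thus t divides m. t divides i, so t divides gcd(i, m).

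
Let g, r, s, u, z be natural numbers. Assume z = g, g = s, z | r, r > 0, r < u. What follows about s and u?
s < u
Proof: z = g and g = s, so z = s. Because z | r and r > 0, z ≤ r. Since r < u, z < u. Since z = s, s < u.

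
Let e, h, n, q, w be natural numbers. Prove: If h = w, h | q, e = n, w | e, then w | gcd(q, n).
Because h = w and h | q, w | q. From e = n and w | e, w | n. From w | q, w | gcd(q, n).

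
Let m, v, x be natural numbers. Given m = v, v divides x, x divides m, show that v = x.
m = v and x divides m, hence x divides v. v divides x, so x = v. Then v = x.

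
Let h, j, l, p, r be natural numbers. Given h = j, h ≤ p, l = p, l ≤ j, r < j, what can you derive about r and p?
r < p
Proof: From h = j and h ≤ p, j ≤ p. l = p and l ≤ j, hence p ≤ j. Since j ≤ p, j = p. r < j, so r < p.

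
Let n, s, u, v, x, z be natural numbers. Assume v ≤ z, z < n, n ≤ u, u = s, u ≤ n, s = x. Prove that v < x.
From u = s and s = x, u = x. Since n ≤ u and u ≤ n, n = u. Since z < n, z < u. From v ≤ z, v < u. u = x, so v < x.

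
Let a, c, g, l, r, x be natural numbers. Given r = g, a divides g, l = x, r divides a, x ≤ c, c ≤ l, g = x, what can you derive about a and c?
a = c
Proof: From r = g and r divides a, g divides a. a divides g, so a = g. Since g = x, a = x. Since l = x and c ≤ l, c ≤ x. x ≤ c, so x = c. a = x, so a = c.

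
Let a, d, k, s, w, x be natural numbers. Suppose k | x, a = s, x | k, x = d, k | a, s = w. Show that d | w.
a = s and s = w, hence a = w. Because k | x and x | k, k = x. Since k | a, x | a. Since x = d, d | a. Since a = w, d | w.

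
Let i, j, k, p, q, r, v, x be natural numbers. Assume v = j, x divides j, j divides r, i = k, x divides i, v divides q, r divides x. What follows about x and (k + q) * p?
x divides (k + q) * p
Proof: i = k and x divides i, hence x divides k. j divides r and r divides x, therefore j divides x. x divides j, so j = x. v = j and v divides q, therefore j divides q. j = x, so x divides q. x divides k, so x divides k + q. Then x divides (k + q) * p.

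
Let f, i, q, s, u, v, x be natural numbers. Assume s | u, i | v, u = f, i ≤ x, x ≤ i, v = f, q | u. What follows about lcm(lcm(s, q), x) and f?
lcm(lcm(s, q), x) | f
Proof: s | u and q | u, so lcm(s, q) | u. u = f, so lcm(s, q) | f. Because i ≤ x and x ≤ i, i = x. v = f and i | v, hence i | f. Since i = x, x | f. lcm(s, q) | f, so lcm(lcm(s, q), x) | f.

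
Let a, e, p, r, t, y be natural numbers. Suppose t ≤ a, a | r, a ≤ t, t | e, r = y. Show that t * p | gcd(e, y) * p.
From a ≤ t and t ≤ a, a = t. r = y and a | r, so a | y. a = t, so t | y. t | e, so t | gcd(e, y). Then t * p | gcd(e, y) * p.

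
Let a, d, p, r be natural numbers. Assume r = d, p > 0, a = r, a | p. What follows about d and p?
d ≤ p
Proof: Since a = r and r = d, a = d. a | p and p > 0, hence a ≤ p. a = d, so d ≤ p.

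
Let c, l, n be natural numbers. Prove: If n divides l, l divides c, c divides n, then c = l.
c divides n and n divides l, hence c divides l. Since l divides c, c = l.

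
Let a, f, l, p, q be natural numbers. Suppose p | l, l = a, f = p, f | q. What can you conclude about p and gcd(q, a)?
p | gcd(q, a)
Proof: f = p and f | q, so p | q. l = a and p | l, therefore p | a. Since p | q, p | gcd(q, a).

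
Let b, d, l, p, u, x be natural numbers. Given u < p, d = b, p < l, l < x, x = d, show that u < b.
x = d and d = b, so x = b. u < p and p < l, therefore u < l. Since l < x, u < x. Since x = b, u < b.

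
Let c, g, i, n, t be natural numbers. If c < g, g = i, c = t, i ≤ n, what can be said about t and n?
t < n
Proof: Because g = i and c < g, c < i. c = t, so t < i. Since i ≤ n, t < n.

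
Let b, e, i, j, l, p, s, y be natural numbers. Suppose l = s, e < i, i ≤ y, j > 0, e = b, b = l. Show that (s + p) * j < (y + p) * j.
Because e = b and b = l, e = l. l = s, so e = s. e < i and i ≤ y, so e < y. Because e = s, s < y. Then s + p < y + p. Because j > 0, by multiplying by a positive, (s + p) * j < (y + p) * j.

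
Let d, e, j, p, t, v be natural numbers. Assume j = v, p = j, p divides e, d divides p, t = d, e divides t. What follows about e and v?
e = v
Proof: t = d and e divides t, thus e divides d. Because d divides p, e divides p. From p divides e, e = p. p = j, so e = j. j = v, so e = v.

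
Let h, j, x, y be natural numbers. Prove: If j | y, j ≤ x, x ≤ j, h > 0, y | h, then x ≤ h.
j ≤ x and x ≤ j, hence j = x. Since j | y and y | h, j | h. Because h > 0, j ≤ h. j = x, so x ≤ h.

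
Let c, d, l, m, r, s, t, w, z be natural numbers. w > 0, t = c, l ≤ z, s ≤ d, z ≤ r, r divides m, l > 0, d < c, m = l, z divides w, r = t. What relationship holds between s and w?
s < w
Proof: s ≤ d and d < c, hence s < c. r = t and t = c, hence r = c. m = l and r divides m, so r divides l. Since l > 0, r ≤ l. l ≤ z, so r ≤ z. Since z ≤ r, z = r. z divides w, so r divides w. w > 0, so r ≤ w. Since r = c, c ≤ w. Since s < c, s < w.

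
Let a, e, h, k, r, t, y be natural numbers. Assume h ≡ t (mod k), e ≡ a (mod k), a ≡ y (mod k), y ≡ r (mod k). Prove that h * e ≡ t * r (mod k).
e ≡ a (mod k) and a ≡ y (mod k), thus e ≡ y (mod k). y ≡ r (mod k), so e ≡ r (mod k). Because h ≡ t (mod k), h * e ≡ t * r (mod k).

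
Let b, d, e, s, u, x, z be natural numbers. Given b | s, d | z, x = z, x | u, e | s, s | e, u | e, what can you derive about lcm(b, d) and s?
lcm(b, d) | s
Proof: e | s and s | e, hence e = s. u | e, so u | s. Since x | u, x | s. Since x = z, z | s. Because d | z, d | s. From b | s, lcm(b, d) | s.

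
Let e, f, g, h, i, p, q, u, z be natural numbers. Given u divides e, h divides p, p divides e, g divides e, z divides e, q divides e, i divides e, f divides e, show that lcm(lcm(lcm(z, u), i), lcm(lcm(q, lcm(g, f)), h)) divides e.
z divides e and u divides e, hence lcm(z, u) divides e. Since i divides e, lcm(lcm(z, u), i) divides e. g divides e and f divides e, thus lcm(g, f) divides e. q divides e, so lcm(q, lcm(g, f)) divides e. Since h divides p and p divides e, h divides e. Since lcm(q, lcm(g, f)) divides e, lcm(lcm(q, lcm(g, f)), h) divides e. Because lcm(lcm(z, u), i) divides e, lcm(lcm(lcm(z, u), i), lcm(lcm(q, lcm(g, f)), h)) divides e.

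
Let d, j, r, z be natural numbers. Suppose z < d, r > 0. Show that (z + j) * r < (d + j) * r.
Since z < d, z + j < d + j. Since r > 0, by multiplying by a positive, (z + j) * r < (d + j) * r.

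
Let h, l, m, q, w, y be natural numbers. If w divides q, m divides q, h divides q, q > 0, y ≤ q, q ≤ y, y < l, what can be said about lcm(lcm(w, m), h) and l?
lcm(lcm(w, m), h) < l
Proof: From w divides q and m divides q, lcm(w, m) divides q. h divides q, so lcm(lcm(w, m), h) divides q. q > 0, so lcm(lcm(w, m), h) ≤ q. Since y ≤ q and q ≤ y, y = q. Since y < l, q < l. Since lcm(lcm(w, m), h) ≤ q, lcm(lcm(w, m), h) < l.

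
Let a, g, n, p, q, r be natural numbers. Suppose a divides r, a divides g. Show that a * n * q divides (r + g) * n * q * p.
From a divides r and a divides g, a divides r + g. Then a * n divides (r + g) * n. Then a * n * q divides (r + g) * n * q. Then a * n * q divides (r + g) * n * q * p.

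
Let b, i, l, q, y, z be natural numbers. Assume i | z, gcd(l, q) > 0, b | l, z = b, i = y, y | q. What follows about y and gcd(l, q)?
y ≤ gcd(l, q)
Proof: Because z = b and i | z, i | b. Since b | l, i | l. i = y, so y | l. y | q, so y | gcd(l, q). Since gcd(l, q) > 0, y ≤ gcd(l, q).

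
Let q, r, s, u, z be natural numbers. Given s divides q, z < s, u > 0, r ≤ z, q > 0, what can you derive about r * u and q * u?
r * u < q * u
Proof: Since r ≤ z and z < s, r < s. s divides q and q > 0, thus s ≤ q. Because r < s, r < q. Since u > 0, by multiplying by a positive, r * u < q * u.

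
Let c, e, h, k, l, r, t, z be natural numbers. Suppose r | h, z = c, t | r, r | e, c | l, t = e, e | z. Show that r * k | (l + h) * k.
Because t = e and t | r, e | r. r | e, so e = r. z = c and e | z, therefore e | c. e = r, so r | c. Since c | l, r | l. Since r | h, r | l + h. Then r * k | (l + h) * k.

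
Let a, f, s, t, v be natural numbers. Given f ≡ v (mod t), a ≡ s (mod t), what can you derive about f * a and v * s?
f * a ≡ v * s (mod t)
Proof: Because f ≡ v (mod t) and a ≡ s (mod t), by multiplying congruences, f * a ≡ v * s (mod t).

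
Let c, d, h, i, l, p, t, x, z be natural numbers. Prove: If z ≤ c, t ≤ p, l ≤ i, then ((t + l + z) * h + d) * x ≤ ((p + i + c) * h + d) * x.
t ≤ p and l ≤ i, hence t + l ≤ p + i. z ≤ c, so t + l + z ≤ p + i + c. Then (t + l + z) * h ≤ (p + i + c) * h. Then (t + l + z) * h + d ≤ (p + i + c) * h + d. Then ((t + l + z) * h + d) * x ≤ ((p + i + c) * h + d) * x.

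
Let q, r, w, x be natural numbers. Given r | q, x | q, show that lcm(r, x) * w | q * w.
r | q and x | q, thus lcm(r, x) | q. Then lcm(r, x) * w | q * w.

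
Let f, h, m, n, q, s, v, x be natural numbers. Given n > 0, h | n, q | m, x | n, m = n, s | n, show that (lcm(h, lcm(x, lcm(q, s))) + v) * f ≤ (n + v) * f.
Because m = n and q | m, q | n. Because s | n, lcm(q, s) | n. Since x | n, lcm(x, lcm(q, s)) | n. h | n, so lcm(h, lcm(x, lcm(q, s))) | n. n > 0, so lcm(h, lcm(x, lcm(q, s))) ≤ n. Then lcm(h, lcm(x, lcm(q, s))) + v ≤ n + v. Then (lcm(h, lcm(x, lcm(q, s))) + v) * f ≤ (n + v) * f.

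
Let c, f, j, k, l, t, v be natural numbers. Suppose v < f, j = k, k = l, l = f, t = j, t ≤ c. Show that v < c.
Since j = k and k = l, j = l. From l = f, j = f. t = j and t ≤ c, hence j ≤ c. j = f, so f ≤ c. v < f, so v < c.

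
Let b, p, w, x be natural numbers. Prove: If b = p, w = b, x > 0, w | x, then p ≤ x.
w = b and w | x, hence b | x. x > 0, so b ≤ x. Since b = p, p ≤ x.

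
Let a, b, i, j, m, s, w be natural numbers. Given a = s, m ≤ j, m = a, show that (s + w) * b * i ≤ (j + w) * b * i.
m = a and m ≤ j, so a ≤ j. Since a = s, s ≤ j. Then s + w ≤ j + w. Then (s + w) * b ≤ (j + w) * b. Then (s + w) * b * i ≤ (j + w) * b * i.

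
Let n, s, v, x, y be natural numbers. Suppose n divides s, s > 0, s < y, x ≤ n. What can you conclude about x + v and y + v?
x + v < y + v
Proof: n divides s and s > 0, so n ≤ s. Since x ≤ n, x ≤ s. s < y, so x < y. Then x + v < y + v.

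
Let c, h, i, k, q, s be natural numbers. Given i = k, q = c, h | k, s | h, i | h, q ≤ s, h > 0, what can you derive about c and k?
c ≤ k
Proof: i = k and i | h, thus k | h. h | k, so h = k. q = c and q ≤ s, hence c ≤ s. Because s | h and h > 0, s ≤ h. c ≤ s, so c ≤ h. h = k, so c ≤ k.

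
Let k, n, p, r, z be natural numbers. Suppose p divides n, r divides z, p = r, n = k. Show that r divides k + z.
Because n = k and p divides n, p divides k. Since p = r, r divides k. r divides z, so r divides k + z.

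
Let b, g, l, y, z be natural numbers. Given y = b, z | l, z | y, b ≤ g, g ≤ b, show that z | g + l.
Since b ≤ g and g ≤ b, b = g. Since y = b and z | y, z | b. b = g, so z | g. Since z | l, z | g + l.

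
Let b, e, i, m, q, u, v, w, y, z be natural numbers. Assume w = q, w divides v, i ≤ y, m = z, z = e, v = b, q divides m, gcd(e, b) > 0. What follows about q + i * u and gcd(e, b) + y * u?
q + i * u ≤ gcd(e, b) + y * u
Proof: m = z and q divides m, hence q divides z. Since z = e, q divides e. v = b and w divides v, thus w divides b. w = q, so q divides b. Since q divides e, q divides gcd(e, b). From gcd(e, b) > 0, q ≤ gcd(e, b). i ≤ y. By multiplying by a non-negative, i * u ≤ y * u. From q ≤ gcd(e, b), q + i * u ≤ gcd(e, b) + y * u.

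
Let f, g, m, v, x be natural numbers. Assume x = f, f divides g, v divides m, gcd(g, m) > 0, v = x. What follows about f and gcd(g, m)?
f ≤ gcd(g, m)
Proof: v = x and v divides m, hence x divides m. x = f, so f divides m. From f divides g, f divides gcd(g, m). gcd(g, m) > 0, so f ≤ gcd(g, m).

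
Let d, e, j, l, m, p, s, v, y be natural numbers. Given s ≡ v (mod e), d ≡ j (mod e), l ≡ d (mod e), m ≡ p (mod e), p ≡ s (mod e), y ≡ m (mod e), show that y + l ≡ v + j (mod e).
y ≡ m (mod e) and m ≡ p (mod e), thus y ≡ p (mod e). Since p ≡ s (mod e), y ≡ s (mod e). s ≡ v (mod e), so y ≡ v (mod e). l ≡ d (mod e) and d ≡ j (mod e), hence l ≡ j (mod e). Since y ≡ v (mod e), y + l ≡ v + j (mod e).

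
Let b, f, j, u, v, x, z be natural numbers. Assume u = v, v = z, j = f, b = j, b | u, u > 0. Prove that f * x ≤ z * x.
u = v and v = z, therefore u = z. From b = j and b | u, j | u. Since u > 0, j ≤ u. j = f, so f ≤ u. Because u = z, f ≤ z. Then f * x ≤ z * x.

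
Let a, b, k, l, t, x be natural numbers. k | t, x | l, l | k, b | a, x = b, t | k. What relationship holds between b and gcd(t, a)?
b | gcd(t, a)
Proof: k | t and t | k, so k = t. x | l and l | k, therefore x | k. x = b, so b | k. Since k = t, b | t. Since b | a, b | gcd(t, a).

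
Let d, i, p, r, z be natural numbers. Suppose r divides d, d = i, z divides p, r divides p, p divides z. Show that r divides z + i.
p divides z and z divides p, therefore p = z. Because r divides p, r divides z. d = i and r divides d, therefore r divides i. Since r divides z, r divides z + i.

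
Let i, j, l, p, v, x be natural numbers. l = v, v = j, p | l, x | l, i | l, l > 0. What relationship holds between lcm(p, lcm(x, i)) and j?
lcm(p, lcm(x, i)) ≤ j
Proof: Since l = v and v = j, l = j. x | l and i | l, thus lcm(x, i) | l. p | l, so lcm(p, lcm(x, i)) | l. l > 0, so lcm(p, lcm(x, i)) ≤ l. l = j, so lcm(p, lcm(x, i)) ≤ j.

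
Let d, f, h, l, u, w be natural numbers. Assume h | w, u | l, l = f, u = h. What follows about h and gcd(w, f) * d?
h | gcd(w, f) * d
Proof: u = h and u | l, thus h | l. l = f, so h | f. Since h | w, h | gcd(w, f). Then h | gcd(w, f) * d.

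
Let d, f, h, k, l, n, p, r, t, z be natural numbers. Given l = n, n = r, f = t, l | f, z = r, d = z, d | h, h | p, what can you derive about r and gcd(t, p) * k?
r | gcd(t, p) * k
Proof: Since l = n and n = r, l = r. f = t and l | f, thus l | t. l = r, so r | t. Since d = z and d | h, z | h. Since h | p, z | p. z = r, so r | p. r | t, so r | gcd(t, p). Then r | gcd(t, p) * k.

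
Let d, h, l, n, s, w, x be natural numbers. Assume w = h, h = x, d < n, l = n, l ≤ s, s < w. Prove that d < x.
w = h and h = x, thus w = x. Since l = n and l ≤ s, n ≤ s. Since d < n, d < s. s < w, so d < w. Since w = x, d < x.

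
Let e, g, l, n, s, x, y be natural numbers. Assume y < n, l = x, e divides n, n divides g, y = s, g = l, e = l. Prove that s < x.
Because g = l and n divides g, n divides l. From e = l and e divides n, l divides n. Since n divides l, n = l. Because l = x, n = x. From y = s and y < n, s < n. n = x, so s < x.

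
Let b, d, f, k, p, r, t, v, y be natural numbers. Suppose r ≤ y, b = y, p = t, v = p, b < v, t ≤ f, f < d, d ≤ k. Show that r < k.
Since v = p and b < v, b < p. p = t, so b < t. t ≤ f, so b < f. From f < d and d ≤ k, f < k. b < f, so b < k. Since b = y, y < k. Because r ≤ y, r < k.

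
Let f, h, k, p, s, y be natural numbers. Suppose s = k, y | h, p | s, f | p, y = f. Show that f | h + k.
y = f and y | h, hence f | h. From f | p and p | s, f | s. Since s = k, f | k. From f | h, f | h + k.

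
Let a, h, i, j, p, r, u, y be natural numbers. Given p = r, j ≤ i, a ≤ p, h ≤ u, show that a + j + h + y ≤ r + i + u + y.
Since p = r and a ≤ p, a ≤ r. j ≤ i, so a + j ≤ r + i. Since h ≤ u, a + j + h ≤ r + i + u. Then a + j + h + y ≤ r + i + u + y.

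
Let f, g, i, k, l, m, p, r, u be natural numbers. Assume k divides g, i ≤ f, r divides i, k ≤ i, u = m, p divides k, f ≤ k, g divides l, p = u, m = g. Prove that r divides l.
i ≤ f and f ≤ k, thus i ≤ k. k ≤ i, so i = k. From p = u and p divides k, u divides k. Since u = m, m divides k. m = g, so g divides k. k divides g, so k = g. Since i = k, i = g. Since r divides i, r divides g. Because g divides l, r divides l.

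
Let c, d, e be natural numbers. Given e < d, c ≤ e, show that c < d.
c ≤ e and e < d. By transitivity, c < d.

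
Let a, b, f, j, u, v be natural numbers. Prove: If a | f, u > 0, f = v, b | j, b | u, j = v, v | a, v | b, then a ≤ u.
f = v and a | f, hence a | v. v | a, so v = a. j = v and b | j, thus b | v. Since v | b, b = v. Since b | u, v | u. From u > 0, v ≤ u. v = a, so a ≤ u.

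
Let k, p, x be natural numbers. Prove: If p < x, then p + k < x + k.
p < x. By adding to both sides, p + k < x + k.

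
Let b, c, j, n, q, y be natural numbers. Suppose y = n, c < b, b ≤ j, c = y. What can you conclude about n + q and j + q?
n + q < j + q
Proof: c = y and y = n, so c = n. Since c < b, n < b. Since b ≤ j, n < j. Then n + q < j + q.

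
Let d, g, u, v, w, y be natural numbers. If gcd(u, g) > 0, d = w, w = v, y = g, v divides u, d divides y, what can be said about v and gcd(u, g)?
v ≤ gcd(u, g)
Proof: d = w and w = v, thus d = v. From d divides y, v divides y. Because y = g, v divides g. Because v divides u, v divides gcd(u, g). Since gcd(u, g) > 0, v ≤ gcd(u, g).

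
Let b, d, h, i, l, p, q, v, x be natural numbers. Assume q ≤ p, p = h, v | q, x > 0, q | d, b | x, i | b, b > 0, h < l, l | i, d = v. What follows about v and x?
v < x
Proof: d = v and q | d, hence q | v. v | q, so q = v. q ≤ p, so v ≤ p. Because p = h, v ≤ h. l | i and i | b, hence l | b. From b > 0, l ≤ b. h < l, so h < b. From v ≤ h, v < b. Because b | x and x > 0, b ≤ x. v < b, so v < x.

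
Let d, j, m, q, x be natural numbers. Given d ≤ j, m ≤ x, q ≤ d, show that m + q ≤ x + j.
q ≤ d and d ≤ j, so q ≤ j. m ≤ x, so m + q ≤ x + j.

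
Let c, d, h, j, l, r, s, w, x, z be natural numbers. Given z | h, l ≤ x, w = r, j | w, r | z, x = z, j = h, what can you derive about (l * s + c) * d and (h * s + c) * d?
(l * s + c) * d ≤ (h * s + c) * d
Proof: Because w = r and j | w, j | r. j = h, so h | r. r | z, so h | z. z | h, so z = h. x = z, so x = h. Since l ≤ x, l ≤ h. Then l * s ≤ h * s. Then l * s + c ≤ h * s + c. Then (l * s + c) * d ≤ (h * s + c) * d.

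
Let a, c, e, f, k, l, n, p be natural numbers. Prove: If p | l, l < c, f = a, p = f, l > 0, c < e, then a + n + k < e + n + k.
p = f and p | l, thus f | l. l > 0, so f ≤ l. f = a, so a ≤ l. l < c and c < e, hence l < e. a ≤ l, so a < e. Then a + n < e + n. Then a + n + k < e + n + k.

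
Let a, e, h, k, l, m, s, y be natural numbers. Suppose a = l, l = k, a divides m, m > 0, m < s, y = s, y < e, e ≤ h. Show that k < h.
a = l and l = k, so a = k. a divides m, so k divides m. m > 0, so k ≤ m. Since m < s, k < s. y < e and e ≤ h, hence y < h. Since y = s, s < h. Since k < s, k < h.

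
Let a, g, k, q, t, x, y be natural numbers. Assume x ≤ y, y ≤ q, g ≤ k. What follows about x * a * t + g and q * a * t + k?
x * a * t + g ≤ q * a * t + k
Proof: x ≤ y and y ≤ q, therefore x ≤ q. By multiplying by a non-negative, x * a ≤ q * a. By multiplying by a non-negative, x * a * t ≤ q * a * t. g ≤ k, so x * a * t + g ≤ q * a * t + k.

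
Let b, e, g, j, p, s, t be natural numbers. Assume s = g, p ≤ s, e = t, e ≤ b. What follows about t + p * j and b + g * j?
t + p * j ≤ b + g * j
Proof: e = t and e ≤ b, so t ≤ b. Since s = g and p ≤ s, p ≤ g. Then p * j ≤ g * j. Since t ≤ b, t + p * j ≤ b + g * j.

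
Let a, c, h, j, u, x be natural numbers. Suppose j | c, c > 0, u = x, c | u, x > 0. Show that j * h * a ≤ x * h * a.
j | c and c > 0, therefore j ≤ c. u = x and c | u, therefore c | x. Since x > 0, c ≤ x. j ≤ c, so j ≤ x. Then j * h ≤ x * h. Then j * h * a ≤ x * h * a.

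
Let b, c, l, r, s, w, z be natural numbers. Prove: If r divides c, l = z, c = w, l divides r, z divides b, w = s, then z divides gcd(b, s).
c = w and r divides c, thus r divides w. l divides r, so l divides w. w = s, so l divides s. l = z, so z divides s. z divides b, so z divides gcd(b, s).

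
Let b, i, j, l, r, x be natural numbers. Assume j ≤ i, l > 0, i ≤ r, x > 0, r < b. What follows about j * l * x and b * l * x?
j * l * x < b * l * x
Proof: Because i ≤ r and r < b, i < b. j ≤ i, so j < b. l > 0, so j * l < b * l. x > 0, so j * l * x < b * l * x.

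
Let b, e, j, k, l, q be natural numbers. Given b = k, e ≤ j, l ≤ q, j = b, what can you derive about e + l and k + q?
e + l ≤ k + q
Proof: Since j = b and b = k, j = k. Since e ≤ j, e ≤ k. l ≤ q, so e + l ≤ k + q.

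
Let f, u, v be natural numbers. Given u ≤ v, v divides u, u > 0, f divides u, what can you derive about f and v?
f ≤ v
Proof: Because v divides u and u > 0, v ≤ u. Because u ≤ v, u = v. Because f divides u and u > 0, f ≤ u. Since u = v, f ≤ v.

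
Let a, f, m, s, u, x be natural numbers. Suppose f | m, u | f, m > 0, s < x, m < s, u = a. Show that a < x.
From u | f and f | m, u | m. Since u = a, a | m. m > 0, so a ≤ m. Since m < s and s < x, m < x. a ≤ m, so a < x.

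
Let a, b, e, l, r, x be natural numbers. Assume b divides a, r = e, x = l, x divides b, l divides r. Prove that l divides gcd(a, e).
x divides b and b divides a, hence x divides a. Because x = l, l divides a. r = e and l divides r, so l divides e. l divides a, so l divides gcd(a, e).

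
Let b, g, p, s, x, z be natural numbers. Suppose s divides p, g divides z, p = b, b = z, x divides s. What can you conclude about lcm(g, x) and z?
lcm(g, x) divides z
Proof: Since x divides s and s divides p, x divides p. p = b, so x divides b. b = z, so x divides z. Since g divides z, lcm(g, x) divides z.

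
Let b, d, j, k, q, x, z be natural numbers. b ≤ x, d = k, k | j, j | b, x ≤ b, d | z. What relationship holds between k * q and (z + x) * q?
k * q | (z + x) * q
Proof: Since d = k and d | z, k | z. b ≤ x and x ≤ b, hence b = x. j | b, so j | x. k | j, so k | x. k | z, so k | z + x. Then k * q | (z + x) * q.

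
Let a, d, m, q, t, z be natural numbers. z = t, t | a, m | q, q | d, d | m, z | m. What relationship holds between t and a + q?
t | a + q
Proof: q | d and d | m, therefore q | m. Since m | q, m = q. z = t and z | m, therefore t | m. m = q, so t | q. Since t | a, t | a + q.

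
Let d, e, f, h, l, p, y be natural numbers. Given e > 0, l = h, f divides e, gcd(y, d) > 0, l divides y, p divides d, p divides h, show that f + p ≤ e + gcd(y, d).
Because f divides e and e > 0, f ≤ e. l = h and l divides y, hence h divides y. Since p divides h, p divides y. Since p divides d, p divides gcd(y, d). gcd(y, d) > 0, so p ≤ gcd(y, d). f ≤ e, so f + p ≤ e + gcd(y, d).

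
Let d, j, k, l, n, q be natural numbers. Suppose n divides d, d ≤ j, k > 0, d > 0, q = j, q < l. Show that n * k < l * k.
Because n divides d and d > 0, n ≤ d. Since d ≤ j, n ≤ j. q = j and q < l, so j < l. Since n ≤ j, n < l. Since k > 0, by multiplying by a positive, n * k < l * k.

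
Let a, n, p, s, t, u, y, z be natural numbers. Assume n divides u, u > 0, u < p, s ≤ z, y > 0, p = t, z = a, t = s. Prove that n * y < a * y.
n divides u and u > 0, therefore n ≤ u. From p = t and t = s, p = s. Since u < p, u < s. Because z = a and s ≤ z, s ≤ a. Since u < s, u < a. Since n ≤ u, n < a. Combining with y > 0, by multiplying by a positive, n * y < a * y.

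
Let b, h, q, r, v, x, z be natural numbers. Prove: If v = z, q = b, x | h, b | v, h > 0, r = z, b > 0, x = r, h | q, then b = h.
From q = b and h | q, h | b. Since b > 0, h ≤ b. Since v = z and b | v, b | z. x = r and r = z, thus x = z. x | h, so z | h. Since b | z, b | h. h > 0, so b ≤ h. h ≤ b, so h = b. Then b = h.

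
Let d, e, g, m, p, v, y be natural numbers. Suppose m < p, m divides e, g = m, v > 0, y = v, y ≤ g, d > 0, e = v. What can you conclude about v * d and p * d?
v * d < p * d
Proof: e = v and m divides e, therefore m divides v. Since v > 0, m ≤ v. y = v and y ≤ g, hence v ≤ g. g = m, so v ≤ m. Since m ≤ v, m = v. Since m < p, v < p. Combined with d > 0, by multiplying by a positive, v * d < p * d.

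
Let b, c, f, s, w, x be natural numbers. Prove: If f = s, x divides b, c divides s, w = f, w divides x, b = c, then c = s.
w = f and f = s, so w = s. w divides x and x divides b, therefore w divides b. b = c, so w divides c. Since w = s, s divides c. Since c divides s, c = s.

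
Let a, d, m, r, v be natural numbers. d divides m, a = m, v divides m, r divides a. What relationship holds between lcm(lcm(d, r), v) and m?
lcm(lcm(d, r), v) divides m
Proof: a = m and r divides a, thus r divides m. Since d divides m, lcm(d, r) divides m. Since v divides m, lcm(lcm(d, r), v) divides m.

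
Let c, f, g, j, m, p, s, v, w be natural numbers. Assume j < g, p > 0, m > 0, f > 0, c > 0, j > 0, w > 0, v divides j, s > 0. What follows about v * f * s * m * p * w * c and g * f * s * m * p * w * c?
v * f * s * m * p * w * c < g * f * s * m * p * w * c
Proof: v divides j and j > 0, thus v ≤ j. Since j < g, v < g. Since f > 0, by multiplying by a positive, v * f < g * f. From s > 0, by multiplying by a positive, v * f * s < g * f * s. Using m > 0 and multiplying by a positive, v * f * s * m < g * f * s * m. Since p > 0, by multiplying by a positive, v * f * s * m * p < g * f * s * m * p. From w > 0, by multiplying by a positive, v * f * s * m * p * w < g * f * s * m * p * w. Combining with c > 0, by multiplying by a positive, v * f * s * m * p * w * c < g * f * s * m * p * w * c.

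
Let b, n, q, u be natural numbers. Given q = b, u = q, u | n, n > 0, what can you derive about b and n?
b ≤ n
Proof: u | n and n > 0, thus u ≤ n. From u = q, q ≤ n. Since q = b, b ≤ n.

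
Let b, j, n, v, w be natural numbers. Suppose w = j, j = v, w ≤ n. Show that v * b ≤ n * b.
From w = j and j = v, w = v. w ≤ n, so v ≤ n. Then v * b ≤ n * b.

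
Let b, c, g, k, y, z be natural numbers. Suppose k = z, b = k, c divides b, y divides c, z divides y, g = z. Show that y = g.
From b = k and k = z, b = z. Since y divides c and c divides b, y divides b. Since b = z, y divides z. z divides y, so z = y. g = z, so g = y. Then y = g.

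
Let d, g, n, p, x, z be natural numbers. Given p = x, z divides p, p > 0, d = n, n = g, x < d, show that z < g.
Because z divides p and p > 0, z ≤ p. Since p = x, z ≤ x. From d = n and n = g, d = g. x < d, so x < g. Since z ≤ x, z < g.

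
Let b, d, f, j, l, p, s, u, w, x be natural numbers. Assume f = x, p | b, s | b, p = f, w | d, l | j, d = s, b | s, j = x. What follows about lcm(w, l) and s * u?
lcm(w, l) | s * u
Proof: Since d = s and w | d, w | s. From j = x and l | j, l | x. Since b | s and s | b, b = s. Since p | b, p | s. Since p = f, f | s. Since f = x, x | s. l | x, so l | s. w | s, so lcm(w, l) | s. Then lcm(w, l) | s * u.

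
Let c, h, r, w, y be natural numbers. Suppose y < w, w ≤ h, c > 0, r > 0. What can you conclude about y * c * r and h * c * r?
y * c * r < h * c * r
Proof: y < w and w ≤ h, so y < h. Since c > 0, y * c < h * c. r > 0, so y * c * r < h * c * r.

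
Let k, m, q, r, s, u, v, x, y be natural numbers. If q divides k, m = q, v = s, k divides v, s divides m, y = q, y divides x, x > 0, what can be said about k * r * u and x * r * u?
k * r * u ≤ x * r * u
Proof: Because v = s and k divides v, k divides s. s divides m, so k divides m. m = q, so k divides q. q divides k, so q = k. Because y = q and y divides x, q divides x. q = k, so k divides x. Since x > 0, k ≤ x. By multiplying by a non-negative, k * r ≤ x * r. By multiplying by a non-negative, k * r * u ≤ x * r * u.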